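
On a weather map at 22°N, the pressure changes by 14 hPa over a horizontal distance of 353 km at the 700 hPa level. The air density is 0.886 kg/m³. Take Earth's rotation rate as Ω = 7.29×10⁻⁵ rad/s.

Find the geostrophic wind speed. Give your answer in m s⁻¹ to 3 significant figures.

82.0 m s⁻¹

Coriolis parameter at 22°N:
f = 2Ω sin φ = 2 × 7.29×10⁻⁵ × sin 22° = 5.46×10⁻⁵ s⁻¹
Pressure gradient: |∂P/∂n| = 1400 Pa / 353000 m = 3.97×10⁻³ Pa/m
Geostrophic balance (pressure-gradient force = Coriolis force):
V_g = (1/(fρ)) |∂P/∂n| = 3.97×10⁻³ / (5.46×10⁻⁵ × 0.886) = 82.0 m/s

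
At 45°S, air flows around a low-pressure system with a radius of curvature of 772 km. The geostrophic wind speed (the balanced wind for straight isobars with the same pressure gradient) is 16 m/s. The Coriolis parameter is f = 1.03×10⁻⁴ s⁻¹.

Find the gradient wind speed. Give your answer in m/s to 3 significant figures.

Around a low, centrifugal force acts outward with Coriolis, so pressure-gradient force balances both:
(1/ρ)|∂P/∂n| = fV + V²/R  →  V² + fR·V − fR·V_g = 0
With fR = 1.03×10⁻⁴ × 772×10³ m = 79.5 m/s:
V = [−fR + √((fR)² + 4 fR V_g)]/2 = [−79.5 + √(79.5² + 4×79.5×16)]/2 = 13.7 m/s
Subgeostrophic (V < V_g = 16 m/s), as expected around a low.

13.7 m/s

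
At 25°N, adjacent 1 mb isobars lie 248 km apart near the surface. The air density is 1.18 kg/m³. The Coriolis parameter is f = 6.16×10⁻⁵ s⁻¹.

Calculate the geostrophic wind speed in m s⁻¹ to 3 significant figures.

Pressure gradient: |∂P/∂n| = 100 Pa / 248000 m = 4.03×10⁻⁴ Pa/m
Geostrophic balance (pressure-gradient force = Coriolis force):
V_g = (1/(fρ)) |∂P/∂n| = 4.03×10⁻⁴ / (6.16×10⁻⁵ × 1.18) = 5.55 m/s

5.55 m s⁻¹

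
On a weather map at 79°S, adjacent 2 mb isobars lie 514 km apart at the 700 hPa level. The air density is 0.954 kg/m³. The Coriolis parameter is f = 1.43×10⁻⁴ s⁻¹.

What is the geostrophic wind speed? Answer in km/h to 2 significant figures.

10 km/h

Pressure gradient: |∂P/∂n| = 200 Pa / 514000 m = 3.89×10⁻⁴ Pa/m
Geostrophic balance (pressure-gradient force = Coriolis force):
V_g = (1/(fρ)) |∂P/∂n| = 3.89×10⁻⁴ / (1.43×10⁻⁴ × 0.954) = 2.85 m/s
Converting: 2.85 m/s × 3.6 = 10 km/h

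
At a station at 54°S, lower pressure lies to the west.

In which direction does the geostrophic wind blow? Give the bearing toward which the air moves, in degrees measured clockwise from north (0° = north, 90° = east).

180°

The pressure-gradient force points toward the west (bearing 270°).
Geostrophic balance: in the Southern Hemisphere the Coriolis force deflects motion to the left, so the geostrophic wind blows 90° to the left of the pressure-gradient force (low pressure on the right).
Rotating 270° by 90° counterclockwise gives 180° — the wind blows toward the south.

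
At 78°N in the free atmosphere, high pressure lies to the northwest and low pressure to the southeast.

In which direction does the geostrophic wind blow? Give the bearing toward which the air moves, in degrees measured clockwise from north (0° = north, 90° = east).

The pressure-gradient force points toward the southeast (bearing 135°).
Geostrophic balance: in the Northern Hemisphere the Coriolis force deflects motion to the right, so the geostrophic wind blows 90° to the right of the pressure-gradient force (low pressure on the left).
Rotating 135° by 90° clockwise gives 225° — the wind blows toward the southwest.

225°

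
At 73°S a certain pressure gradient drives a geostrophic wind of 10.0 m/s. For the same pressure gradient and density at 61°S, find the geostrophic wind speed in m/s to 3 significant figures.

With the same pressure gradient and density, V_g ∝ 1/f ∝ 1/sin φ.
V₂ = V₁ · sin φ₁ / sin φ₂ = 10.0 × sin 73° / sin 61°
V₂ = 10.0 × 0.9563/0.8746 = 10.9 m/s

10.9 m/s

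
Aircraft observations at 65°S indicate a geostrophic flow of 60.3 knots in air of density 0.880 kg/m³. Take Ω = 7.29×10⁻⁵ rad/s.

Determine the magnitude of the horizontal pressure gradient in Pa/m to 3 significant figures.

Coriolis parameter at 65°S:
f = 2Ω sin φ = 2 × 7.29×10⁻⁵ × sin 65° = 1.32×10⁻⁴ s⁻¹
Wind speed in SI: 60.3 knots = 31.0 m/s
Geostrophic balance rearranged: |∂P/∂n| = f ρ V_g
|∂P/∂n| = 1.32×10⁻⁴ × 0.880 × 31.0 = 3.61×10⁻³ Pa/m

3.61×10⁻³ Pa/m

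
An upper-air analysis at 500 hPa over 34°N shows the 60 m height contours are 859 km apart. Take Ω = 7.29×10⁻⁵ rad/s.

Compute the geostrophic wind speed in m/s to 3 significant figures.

Coriolis parameter at 34°N:
f = 2Ω sin φ = 2 × 7.29×10⁻⁵ × sin 34° = 8.15×10⁻⁵ s⁻¹
Height gradient: |∂Z/∂n| = 60 m / 859000 m = 6.98×10⁻⁵
On a pressure surface, geostrophic balance gives V_g = (g/f)|∂Z/∂n|:
V_g = 9.81 × 6.98×10⁻⁵ / 8.15×10⁻⁵ = 8.40 m/s

8.40 m/s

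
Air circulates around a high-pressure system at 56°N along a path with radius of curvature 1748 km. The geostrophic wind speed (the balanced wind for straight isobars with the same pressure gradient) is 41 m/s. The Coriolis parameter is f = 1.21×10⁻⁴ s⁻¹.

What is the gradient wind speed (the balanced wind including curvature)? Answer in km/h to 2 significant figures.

200 km/h

Around a high, pressure-gradient force acts outward with centrifugal, so Coriolis balances both:
fV = (1/ρ)|∂P/∂n| + V²/R  →  V² − fR·V + fR·V_g = 0
With fR = 1.21×10⁻⁴ × 1748×10³ m = 212 m/s:
V = [fR − √((fR)² − 4 fR V_g)]/2 = [212 − √(212² − 4×212×41)]/2 = 55.6 m/s
Supergeostrophic (V > V_g = 41 m/s), as expected around a high.
Converting: 55.6 m/s × 3.6 = 200 km/h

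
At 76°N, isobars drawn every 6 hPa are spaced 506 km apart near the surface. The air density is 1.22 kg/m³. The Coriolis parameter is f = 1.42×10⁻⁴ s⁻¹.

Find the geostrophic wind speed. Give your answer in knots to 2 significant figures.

Pressure gradient: |∂P/∂n| = 600 Pa / 506000 m = 1.19×10⁻³ Pa/m
Geostrophic balance (pressure-gradient force = Coriolis force):
V_g = (1/(fρ)) |∂P/∂n| = 1.19×10⁻³ / (1.42×10⁻⁴ × 1.22) = 6.84 m/s
Converting: 6.84 m/s × 1.944 = 13 knots

13 knots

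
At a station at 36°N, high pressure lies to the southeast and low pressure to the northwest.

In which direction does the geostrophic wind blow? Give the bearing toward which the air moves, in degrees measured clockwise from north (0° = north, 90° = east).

045°

The pressure-gradient force points toward the northwest (bearing 315°).
Geostrophic balance: in the Northern Hemisphere the Coriolis force deflects motion to the right, so the geostrophic wind blows 90° to the right of the pressure-gradient force (low pressure on the left).
Rotating 315° by 90° clockwise gives 045° — the wind blows toward the northeast.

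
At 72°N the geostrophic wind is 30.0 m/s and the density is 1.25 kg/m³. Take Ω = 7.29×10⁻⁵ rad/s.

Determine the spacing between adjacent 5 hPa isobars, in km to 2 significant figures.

96 km

Coriolis parameter at 72°N:
f = 2Ω sin φ = 2 × 7.29×10⁻⁵ × sin 72° = 1.39×10⁻⁴ s⁻¹
Geostrophic balance rearranged: |∂P/∂n| = f ρ V_g
|∂P/∂n| = 1.39×10⁻⁴ × 1.25 × 30.0 = 5.20×10⁻³ Pa/m
Isobar spacing: Δn = ΔP/|∂P/∂n| = 500 Pa / 5.20×10⁻³ Pa/m = 96156 m ≈ 96 km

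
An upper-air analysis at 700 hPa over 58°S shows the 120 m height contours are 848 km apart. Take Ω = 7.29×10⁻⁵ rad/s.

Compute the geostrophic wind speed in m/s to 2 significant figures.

Coriolis parameter at 58°S:
f = 2Ω sin φ = 2 × 7.29×10⁻⁵ × sin 58° = 1.24×10⁻⁴ s⁻¹
Height gradient: |∂Z/∂n| = 120 m / 848000 m = 1.42×10⁻⁴
On a pressure surface, geostrophic balance gives V_g = (g/f)|∂Z/∂n|:
V_g = 9.81 × 1.42×10⁻⁴ / 1.24×10⁻⁴ = 11.2 m/s

11 m/s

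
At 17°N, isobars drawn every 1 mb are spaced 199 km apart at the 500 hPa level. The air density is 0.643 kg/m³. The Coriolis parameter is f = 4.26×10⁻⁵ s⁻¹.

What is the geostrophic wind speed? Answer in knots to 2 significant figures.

Pressure gradient: |∂P/∂n| = 100 Pa / 199000 m = 5.03×10⁻⁴ Pa/m
Geostrophic balance (pressure-gradient force = Coriolis force):
V_g = (1/(fρ)) |∂P/∂n| = 5.03×10⁻⁴ / (4.26×10⁻⁵ × 0.643) = 18.3 m/s
Converting: 18.3 m/s × 1.944 = 36 knots

36 knots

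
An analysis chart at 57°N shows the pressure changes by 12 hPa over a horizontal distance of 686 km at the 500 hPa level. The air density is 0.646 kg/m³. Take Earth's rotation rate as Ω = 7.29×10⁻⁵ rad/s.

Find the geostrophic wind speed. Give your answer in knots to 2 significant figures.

Coriolis parameter at 57°N:
f = 2Ω sin φ = 2 × 7.29×10⁻⁵ × sin 57° = 1.22×10⁻⁴ s⁻¹
Pressure gradient: |∂P/∂n| = 1200 Pa / 686000 m = 1.75×10⁻³ Pa/m
Geostrophic balance (pressure-gradient force = Coriolis force):
V_g = (1/(fρ)) |∂P/∂n| = 1.75×10⁻³ / (1.22×10⁻⁴ × 0.646) = 22.1 m/s
Converting: 22.1 m/s × 1.944 = 43 knots

43 knots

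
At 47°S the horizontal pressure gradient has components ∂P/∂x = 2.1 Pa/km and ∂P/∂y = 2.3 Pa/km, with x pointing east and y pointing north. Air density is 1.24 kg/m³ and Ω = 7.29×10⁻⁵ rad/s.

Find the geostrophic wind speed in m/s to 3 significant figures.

23.6 m/s

Coriolis parameter at 47°S:
f = 2Ω sin φ = 2 × 7.29×10⁻⁵ × sin 47° = 1.07×10⁻⁴ s⁻¹
In the Southern Hemisphere f is negative: f = −1.07×10⁻⁴ s⁻¹.
Component geostrophic relations (x east, y north):
u_g = −(1/(fρ)) ∂P/∂y,  v_g = (1/(fρ)) ∂P/∂x
u_g = −(2.3×10⁻³)/(−1.07×10⁻⁴ × 1.24) = 17.4 m/s;  v_g = (2.1×10⁻³)/(−1.07×10⁻⁴ × 1.24) = −15.9 m/s
|V_g| = √(u_g² + v_g²) = 23.6 m/s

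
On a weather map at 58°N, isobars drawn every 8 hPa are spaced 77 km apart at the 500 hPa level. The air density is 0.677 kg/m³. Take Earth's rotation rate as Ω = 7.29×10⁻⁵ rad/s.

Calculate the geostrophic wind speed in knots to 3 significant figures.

241 knots

Coriolis parameter at 58°N:
f = 2Ω sin φ = 2 × 7.29×10⁻⁵ × sin 58° = 1.24×10⁻⁴ s⁻¹
Pressure gradient: |∂P/∂n| = 800 Pa / 77000 m = 1.04×10⁻² Pa/m
Geostrophic balance (pressure-gradient force = Coriolis force):
V_g = (1/(fρ)) |∂P/∂n| = 1.04×10⁻² / (1.24×10⁻⁴ × 0.677) = 124 m/s
Converting: 124 m/s × 1.944 = 241 knots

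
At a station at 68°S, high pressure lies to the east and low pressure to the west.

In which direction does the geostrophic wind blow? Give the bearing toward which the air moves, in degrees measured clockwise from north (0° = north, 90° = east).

The pressure-gradient force points toward the west (bearing 270°).
Geostrophic balance: in the Southern Hemisphere the Coriolis force deflects motion to the left, so the geostrophic wind blows 90° to the left of the pressure-gradient force (low pressure on the right).
Rotating 270° by 90° counterclockwise gives 180° — the wind blows toward the south.

180°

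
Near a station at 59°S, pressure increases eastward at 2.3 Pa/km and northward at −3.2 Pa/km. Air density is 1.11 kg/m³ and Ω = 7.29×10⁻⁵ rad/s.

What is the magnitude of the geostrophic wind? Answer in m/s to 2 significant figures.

28 m/s

Coriolis parameter at 59°S:
f = 2Ω sin φ = 2 × 7.29×10⁻⁵ × sin 59° = 1.25×10⁻⁴ s⁻¹
In the Southern Hemisphere f is negative: f = −1.25×10⁻⁴ s⁻¹.
Component geostrophic relations (x east, y north):
u_g = −(1/(fρ)) ∂P/∂y,  v_g = (1/(fρ)) ∂P/∂x
u_g = −(−3.2×10⁻³)/(−1.25×10⁻⁴ × 1.11) = −23.1 m/s;  v_g = (2.3×10⁻³)/(−1.25×10⁻⁴ × 1.11) = −16.6 m/s
|V_g| = √(u_g² + v_g²) = 28.4 m/s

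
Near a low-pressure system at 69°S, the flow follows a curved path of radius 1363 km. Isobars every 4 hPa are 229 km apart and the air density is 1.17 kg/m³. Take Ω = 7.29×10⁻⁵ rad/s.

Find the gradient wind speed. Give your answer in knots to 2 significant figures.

20 knots

Coriolis parameter at 69°S:
f = 2Ω sin φ = 2 × 7.29×10⁻⁵ × sin 69° = 1.36×10⁻⁴ s⁻¹
Pressure gradient: |∂P/∂n| = 400 Pa / 229000 m = 1.75×10⁻³ Pa/m
Geostrophic speed: V_g = |∂P/∂n|/(fρ) = 1.75×10⁻³/(1.36×10⁻⁴ × 1.17) = 11.0 m/s
Around a low, centrifugal force acts outward with Coriolis, so pressure-gradient force balances both:
(1/ρ)|∂P/∂n| = fV + V²/R  →  V² + fR·V − fR·V_g = 0
With fR = 1.36×10⁻⁴ × 1363×10³ m = 186 m/s:
V = [−fR + √((fR)² + 4 fR V_g)]/2 = [−186 + √(186² + 4×186×11)]/2 = 10.4 m/s
Subgeostrophic (V < V_g = 11 m/s), as expected around a low.
Converting: 10.4 m/s × 1.944 = 20 knots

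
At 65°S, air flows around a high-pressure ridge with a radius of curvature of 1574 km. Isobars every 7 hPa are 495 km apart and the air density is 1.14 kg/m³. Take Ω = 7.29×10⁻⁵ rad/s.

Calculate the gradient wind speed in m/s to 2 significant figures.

Coriolis parameter at 65°S:
f = 2Ω sin φ = 2 × 7.29×10⁻⁵ × sin 65° = 1.32×10⁻⁴ s⁻¹
Pressure gradient: |∂P/∂n| = 700 Pa / 495000 m = 1.41×10⁻³ Pa/m
Geostrophic speed: V_g = |∂P/∂n|/(fρ) = 1.41×10⁻³/(1.32×10⁻⁴ × 1.14) = 9.39 m/s
Around a high, pressure-gradient force acts outward with centrifugal, so Coriolis balances both:
fV = (1/ρ)|∂P/∂n| + V²/R  →  V² − fR·V + fR·V_g = 0
With fR = 1.32×10⁻⁴ × 1574×10³ m = 208 m/s:
V = [fR − √((fR)² − 4 fR V_g)]/2 = [208 − √(208² − 4×208×9.39)]/2 = 9.85 m/s
Supergeostrophic (V > V_g = 9.39 m/s), as expected around a high.

9.9 m/s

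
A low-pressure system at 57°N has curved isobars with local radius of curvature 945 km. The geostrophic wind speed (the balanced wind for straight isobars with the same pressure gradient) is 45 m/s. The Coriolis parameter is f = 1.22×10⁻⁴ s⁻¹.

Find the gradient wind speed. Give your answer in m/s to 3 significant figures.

34.6 m/s

Around a low, centrifugal force acts outward with Coriolis, so pressure-gradient force balances both:
(1/ρ)|∂P/∂n| = fV + V²/R  →  V² + fR·V − fR·V_g = 0
With fR = 1.22×10⁻⁴ × 945×10³ m = 115 m/s:
V = [−fR + √((fR)² + 4 fR V_g)]/2 = [−115 + √(115² + 4×115×45)]/2 = 34.6 m/s
Subgeostrophic (V < V_g = 45 m/s), as expected around a low.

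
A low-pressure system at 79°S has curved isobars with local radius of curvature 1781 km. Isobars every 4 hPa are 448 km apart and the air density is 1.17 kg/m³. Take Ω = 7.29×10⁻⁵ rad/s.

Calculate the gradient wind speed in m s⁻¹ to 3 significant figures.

Coriolis parameter at 79°S:
f = 2Ω sin φ = 2 × 7.29×10⁻⁵ × sin 79° = 1.43×10⁻⁴ s⁻¹
Pressure gradient: |∂P/∂n| = 400 Pa / 448000 m = 8.93×10⁻⁴ Pa/m
Geostrophic speed: V_g = |∂P/∂n|/(fρ) = 8.93×10⁻⁴/(1.43×10⁻⁴ × 1.17) = 5.33 m/s
Around a low, centrifugal force acts outward with Coriolis, so pressure-gradient force balances both:
(1/ρ)|∂P/∂n| = fV + V²/R  →  V² + fR·V − fR·V_g = 0
With fR = 1.43×10⁻⁴ × 1781×10³ m = 255 m/s:
V = [−fR + √((fR)² + 4 fR V_g)]/2 = [−255 + √(255² + 4×255×5.33)]/2 = 5.22 m/s
Subgeostrophic (V < V_g = 5.33 m/s), as expected around a low.

5.22 m s⁻¹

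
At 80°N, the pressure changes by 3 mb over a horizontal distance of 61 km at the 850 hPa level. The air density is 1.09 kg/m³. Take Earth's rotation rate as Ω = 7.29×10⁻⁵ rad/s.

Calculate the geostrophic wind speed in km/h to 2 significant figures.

110 km/h

Coriolis parameter at 80°N:
f = 2Ω sin φ = 2 × 7.29×10⁻⁵ × sin 80° = 1.44×10⁻⁴ s⁻¹
Pressure gradient: |∂P/∂n| = 300 Pa / 61000 m = 4.92×10⁻³ Pa/m
Geostrophic balance (pressure-gradient force = Coriolis force):
V_g = (1/(fρ)) |∂P/∂n| = 4.92×10⁻³ / (1.44×10⁻⁴ × 1.09) = 31.4 m/s
Converting: 31.4 m/s × 3.6 = 110 km/h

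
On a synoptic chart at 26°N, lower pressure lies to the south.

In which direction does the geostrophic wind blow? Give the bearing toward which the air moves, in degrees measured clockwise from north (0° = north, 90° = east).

270°

The pressure-gradient force points toward the south (bearing 180°).
Geostrophic balance: in the Northern Hemisphere the Coriolis force deflects motion to the right, so the geostrophic wind blows 90° to the right of the pressure-gradient force (low pressure on the left).
Rotating 180° by 90° clockwise gives 270° — the wind blows toward the west.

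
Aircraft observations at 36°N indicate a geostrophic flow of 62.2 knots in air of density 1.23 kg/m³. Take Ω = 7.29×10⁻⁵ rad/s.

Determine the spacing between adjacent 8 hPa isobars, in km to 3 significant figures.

237 km

Coriolis parameter at 36°N:
f = 2Ω sin φ = 2 × 7.29×10⁻⁵ × sin 36° = 8.57×10⁻⁵ s⁻¹
Wind speed in SI: 62.2 knots = 32.0 m/s
Geostrophic balance rearranged: |∂P/∂n| = f ρ V_g
|∂P/∂n| = 8.57×10⁻⁵ × 1.23 × 32.0 = 3.37×10⁻³ Pa/m
Isobar spacing: Δn = ΔP/|∂P/∂n| = 800 Pa / 3.37×10⁻³ Pa/m = 237181 m ≈ 237 km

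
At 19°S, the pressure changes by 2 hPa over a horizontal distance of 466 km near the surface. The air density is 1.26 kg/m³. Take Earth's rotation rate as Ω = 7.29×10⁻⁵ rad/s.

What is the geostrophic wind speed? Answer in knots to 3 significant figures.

Coriolis parameter at 19°S:
f = 2Ω sin φ = 2 × 7.29×10⁻⁵ × sin 19° = 4.75×10⁻⁵ s⁻¹
Pressure gradient: |∂P/∂n| = 200 Pa / 466000 m = 4.29×10⁻⁴ Pa/m
Geostrophic balance (pressure-gradient force = Coriolis force):
V_g = (1/(fρ)) |∂P/∂n| = 4.29×10⁻⁴ / (4.75×10⁻⁵ × 1.26) = 7.18 m/s
Converting: 7.18 m/s × 1.944 = 13.9 knots

13.9 knots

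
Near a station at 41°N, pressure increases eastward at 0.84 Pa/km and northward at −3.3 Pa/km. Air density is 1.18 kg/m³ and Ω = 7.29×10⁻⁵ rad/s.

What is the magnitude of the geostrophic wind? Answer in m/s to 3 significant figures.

30.2 m/s

Coriolis parameter at 41°N:
f = 2Ω sin φ = 2 × 7.29×10⁻⁵ × sin 41° = 9.57×10⁻⁵ s⁻¹
Component geostrophic relations (x east, y north):
u_g = −(1/(fρ)) ∂P/∂y,  v_g = (1/(fρ)) ∂P/∂x
u_g = −(−3.3×10⁻³)/(9.57×10⁻⁵ × 1.18) = 29.2 m/s;  v_g = (0.84×10⁻³)/(9.57×10⁻⁵ × 1.18) = 7.44 m/s
|V_g| = √(u_g² + v_g²) = 30.2 m/s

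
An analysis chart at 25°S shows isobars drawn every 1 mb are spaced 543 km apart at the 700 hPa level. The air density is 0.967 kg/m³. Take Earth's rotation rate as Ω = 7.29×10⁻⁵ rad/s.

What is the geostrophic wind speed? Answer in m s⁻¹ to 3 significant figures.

3.09 m s⁻¹

Coriolis parameter at 25°S:
f = 2Ω sin φ = 2 × 7.29×10⁻⁵ × sin 25° = 6.16×10⁻⁵ s⁻¹
Pressure gradient: |∂P/∂n| = 100 Pa / 543000 m = 1.84×10⁻⁴ Pa/m
Geostrophic balance (pressure-gradient force = Coriolis force):
V_g = (1/(fρ)) |∂P/∂n| = 1.84×10⁻⁴ / (6.16×10⁻⁵ × 0.967) = 3.09 m/s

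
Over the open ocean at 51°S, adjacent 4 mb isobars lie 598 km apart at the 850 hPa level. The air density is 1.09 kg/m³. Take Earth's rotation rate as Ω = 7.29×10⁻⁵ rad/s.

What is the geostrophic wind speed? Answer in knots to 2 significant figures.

Coriolis parameter at 51°S:
f = 2Ω sin φ = 2 × 7.29×10⁻⁵ × sin 51° = 1.13×10⁻⁴ s⁻¹
Pressure gradient: |∂P/∂n| = 400 Pa / 598000 m = 6.69×10⁻⁴ Pa/m
Geostrophic balance (pressure-gradient force = Coriolis force):
V_g = (1/(fρ)) |∂P/∂n| = 6.69×10⁻⁴ / (1.13×10⁻⁴ × 1.09) = 5.42 m/s
Converting: 5.42 m/s × 1.944 = 11 knots

11 knots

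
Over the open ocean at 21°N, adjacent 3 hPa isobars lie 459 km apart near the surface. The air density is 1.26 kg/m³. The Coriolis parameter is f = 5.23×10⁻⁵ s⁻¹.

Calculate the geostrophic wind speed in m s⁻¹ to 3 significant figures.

9.92 m s⁻¹

Pressure gradient: |∂P/∂n| = 300 Pa / 459000 m = 6.54×10⁻⁴ Pa/m
Geostrophic balance (pressure-gradient force = Coriolis force):
V_g = (1/(fρ)) |∂P/∂n| = 6.54×10⁻⁴ / (5.23×10⁻⁵ × 1.26) = 9.92 m/s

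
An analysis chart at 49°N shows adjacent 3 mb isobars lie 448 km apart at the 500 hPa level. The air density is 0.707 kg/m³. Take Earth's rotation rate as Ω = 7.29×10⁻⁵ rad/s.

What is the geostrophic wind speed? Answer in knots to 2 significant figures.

17 knots

Coriolis parameter at 49°N:
f = 2Ω sin φ = 2 × 7.29×10⁻⁵ × sin 49° = 1.10×10⁻⁴ s⁻¹
Pressure gradient: |∂P/∂n| = 300 Pa / 448000 m = 6.70×10⁻⁴ Pa/m
Geostrophic balance (pressure-gradient force = Coriolis force):
V_g = (1/(fρ)) |∂P/∂n| = 6.70×10⁻⁴ / (1.10×10⁻⁴ × 0.707) = 8.61 m/s
Converting: 8.61 m/s × 1.944 = 17 knots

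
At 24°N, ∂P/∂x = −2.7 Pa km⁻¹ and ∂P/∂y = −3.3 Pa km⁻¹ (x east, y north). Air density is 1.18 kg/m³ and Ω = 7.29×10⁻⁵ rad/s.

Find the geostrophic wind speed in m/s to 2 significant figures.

61 m/s

Coriolis parameter at 24°N:
f = 2Ω sin φ = 2 × 7.29×10⁻⁵ × sin 24° = 5.93×10⁻⁵ s⁻¹
Component geostrophic relations (x east, y north):
u_g = −(1/(fρ)) ∂P/∂y,  v_g = (1/(fρ)) ∂P/∂x
u_g = −(−3.3×10⁻³)/(5.93×10⁻⁵ × 1.18) = 47.2 m/s;  v_g = (−2.7×10⁻³)/(5.93×10⁻⁵ × 1.18) = −38.6 m/s
|V_g| = √(u_g² + v_g²) = 60.9 m/s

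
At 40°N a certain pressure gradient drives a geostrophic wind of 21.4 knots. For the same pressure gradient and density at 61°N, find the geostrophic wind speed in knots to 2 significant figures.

16 knots

With the same pressure gradient and density, V_g ∝ 1/f ∝ 1/sin φ.
V₂ = V₁ · sin φ₁ / sin φ₂ = 21.4 × sin 40° / sin 61°
V₂ = 21.4 × 0.6428/0.8746 = 16 knots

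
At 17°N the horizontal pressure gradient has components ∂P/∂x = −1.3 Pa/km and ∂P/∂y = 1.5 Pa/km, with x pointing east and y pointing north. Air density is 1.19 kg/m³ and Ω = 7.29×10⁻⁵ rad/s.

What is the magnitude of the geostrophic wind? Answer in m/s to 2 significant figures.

Coriolis parameter at 17°N:
f = 2Ω sin φ = 2 × 7.29×10⁻⁵ × sin 17° = 4.26×10⁻⁵ s⁻¹
Component geostrophic relations (x east, y north):
u_g = −(1/(fρ)) ∂P/∂y,  v_g = (1/(fρ)) ∂P/∂x
u_g = −(1.5×10⁻³)/(4.26×10⁻⁵ × 1.19) = −29.6 m/s;  v_g = (−1.3×10⁻³)/(4.26×10⁻⁵ × 1.19) = −25.6 m/s
|V_g| = √(u_g² + v_g²) = 39.1 m/s

39 m/s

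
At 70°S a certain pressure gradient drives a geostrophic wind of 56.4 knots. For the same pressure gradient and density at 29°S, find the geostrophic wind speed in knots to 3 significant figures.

With the same pressure gradient and density, V_g ∝ 1/f ∝ 1/sin φ.
V₂ = V₁ · sin φ₁ / sin φ₂ = 56.4 × sin 70° / sin 29°
V₂ = 56.4 × 0.9397/0.4848 = 109 knots

109 knots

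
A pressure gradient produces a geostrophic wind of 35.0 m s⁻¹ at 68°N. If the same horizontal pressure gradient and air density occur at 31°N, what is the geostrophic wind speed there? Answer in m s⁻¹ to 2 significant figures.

With the same pressure gradient and density, V_g ∝ 1/f ∝ 1/sin φ.
V₂ = V₁ · sin φ₁ / sin φ₂ = 35.0 × sin 68° / sin 31°
V₂ = 35.0 × 0.9272/0.5150 = 63 m s⁻¹

63 m s⁻¹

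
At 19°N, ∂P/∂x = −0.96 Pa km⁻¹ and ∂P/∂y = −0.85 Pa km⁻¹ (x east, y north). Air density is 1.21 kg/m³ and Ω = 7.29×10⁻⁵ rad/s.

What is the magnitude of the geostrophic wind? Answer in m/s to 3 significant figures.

Coriolis parameter at 19°N:
f = 2Ω sin φ = 2 × 7.29×10⁻⁵ × sin 19° = 4.75×10⁻⁵ s⁻¹
Component geostrophic relations (x east, y north):
u_g = −(1/(fρ)) ∂P/∂y,  v_g = (1/(fρ)) ∂P/∂x
u_g = −(−0.85×10⁻³)/(4.75×10⁻⁵ × 1.21) = 14.8 m/s;  v_g = (−0.96×10⁻³)/(4.75×10⁻⁵ × 1.21) = −16.7 m/s
|V_g| = √(u_g² + v_g²) = 22.3 m/s

22.3 m/s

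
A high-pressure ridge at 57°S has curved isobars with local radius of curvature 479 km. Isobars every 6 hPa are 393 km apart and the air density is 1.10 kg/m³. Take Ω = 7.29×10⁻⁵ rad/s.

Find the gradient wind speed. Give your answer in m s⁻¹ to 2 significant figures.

15 m s⁻¹

Coriolis parameter at 57°S:
f = 2Ω sin φ = 2 × 7.29×10⁻⁵ × sin 57° = 1.22×10⁻⁴ s⁻¹
Pressure gradient: |∂P/∂n| = 600 Pa / 393000 m = 1.53×10⁻³ Pa/m
Geostrophic speed: V_g = |∂P/∂n|/(fρ) = 1.53×10⁻³/(1.22×10⁻⁴ × 1.10) = 11.4 m/s
Around a high, pressure-gradient force acts outward with centrifugal, so Coriolis balances both:
fV = (1/ρ)|∂P/∂n| + V²/R  →  V² − fR·V + fR·V_g = 0
With fR = 1.22×10⁻⁴ × 479×10³ m = 58.6 m/s:
V = [fR − √((fR)² − 4 fR V_g)]/2 = [58.6 − √(58.6² − 4×58.6×11.4)]/2 = 15.4 m/s
Supergeostrophic (V > V_g = 11.4 m/s), as expected around a high.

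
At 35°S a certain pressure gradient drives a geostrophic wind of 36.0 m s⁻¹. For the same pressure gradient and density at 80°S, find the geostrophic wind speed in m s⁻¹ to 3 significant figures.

21.0 m s⁻¹

With the same pressure gradient and density, V_g ∝ 1/f ∝ 1/sin φ.
V₂ = V₁ · sin φ₁ / sin φ₂ = 36.0 × sin 35° / sin 80°
V₂ = 36.0 × 0.5736/0.9848 = 21.0 m s⁻¹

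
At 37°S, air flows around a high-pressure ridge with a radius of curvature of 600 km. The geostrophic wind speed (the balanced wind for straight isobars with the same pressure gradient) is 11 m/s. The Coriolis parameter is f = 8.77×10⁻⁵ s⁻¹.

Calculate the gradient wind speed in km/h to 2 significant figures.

56 km/h

Around a high, pressure-gradient force acts outward with centrifugal, so Coriolis balances both:
fV = (1/ρ)|∂P/∂n| + V²/R  →  V² − fR·V + fR·V_g = 0
With fR = 8.77×10⁻⁵ × 600×10³ m = 52.6 m/s:
V = [fR − √((fR)² − 4 fR V_g)]/2 = [52.6 − √(52.6² − 4×52.6×11)]/2 = 15.7 m/s
Supergeostrophic (V > V_g = 11 m/s), as expected around a high.
Converting: 15.7 m/s × 3.6 = 56 km/h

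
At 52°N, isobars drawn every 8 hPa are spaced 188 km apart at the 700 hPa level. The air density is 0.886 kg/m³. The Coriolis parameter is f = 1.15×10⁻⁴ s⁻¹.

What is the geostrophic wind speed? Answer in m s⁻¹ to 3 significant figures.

Pressure gradient: |∂P/∂n| = 800 Pa / 188000 m = 4.26×10⁻³ Pa/m
Geostrophic balance (pressure-gradient force = Coriolis force):
V_g = (1/(fρ)) |∂P/∂n| = 4.26×10⁻³ / (1.15×10⁻⁴ × 0.886) = 41.8 m/s

41.8 m s⁻¹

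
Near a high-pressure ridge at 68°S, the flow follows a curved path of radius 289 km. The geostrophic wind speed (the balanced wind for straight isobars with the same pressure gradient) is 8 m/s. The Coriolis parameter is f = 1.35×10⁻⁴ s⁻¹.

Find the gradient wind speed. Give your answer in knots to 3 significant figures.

Around a high, pressure-gradient force acts outward with centrifugal, so Coriolis balances both:
fV = (1/ρ)|∂P/∂n| + V²/R  →  V² − fR·V + fR·V_g = 0
With fR = 1.35×10⁻⁴ × 289×10³ m = 39.0 m/s:
V = [fR − √((fR)² − 4 fR V_g)]/2 = [39.0 − √(39.0² − 4×39.0×8)]/2 = 11.2 m/s
Supergeostrophic (V > V_g = 8 m/s), as expected around a high.
Converting: 11.2 m/s × 1.944 = 21.8 knots

21.8 knots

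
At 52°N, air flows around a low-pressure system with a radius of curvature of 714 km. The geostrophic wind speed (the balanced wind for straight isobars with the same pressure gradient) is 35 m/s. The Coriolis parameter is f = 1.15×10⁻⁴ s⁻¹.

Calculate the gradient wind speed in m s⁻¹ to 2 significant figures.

Around a low, centrifugal force acts outward with Coriolis, so pressure-gradient force balances both:
(1/ρ)|∂P/∂n| = fV + V²/R  →  V² + fR·V − fR·V_g = 0
With fR = 1.15×10⁻⁴ × 714×10³ m = 82.1 m/s:
V = [−fR + √((fR)² + 4 fR V_g)]/2 = [−82.1 + √(82.1² + 4×82.1×35)]/2 = 26.5 m/s
Subgeostrophic (V < V_g = 35 m/s), as expected around a low.

26 m s⁻¹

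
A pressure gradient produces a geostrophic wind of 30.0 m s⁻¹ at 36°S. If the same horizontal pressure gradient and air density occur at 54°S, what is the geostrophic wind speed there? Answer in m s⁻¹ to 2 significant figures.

With the same pressure gradient and density, V_g ∝ 1/f ∝ 1/sin φ.
V₂ = V₁ · sin φ₁ / sin φ₂ = 30.0 × sin 36° / sin 54°
V₂ = 30.0 × 0.5878/0.8090 = 22 m s⁻¹

22 m s⁻¹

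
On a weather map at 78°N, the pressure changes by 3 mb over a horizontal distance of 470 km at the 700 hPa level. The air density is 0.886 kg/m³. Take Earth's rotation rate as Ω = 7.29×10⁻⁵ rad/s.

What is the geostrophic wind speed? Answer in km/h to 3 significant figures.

Coriolis parameter at 78°N:
f = 2Ω sin φ = 2 × 7.29×10⁻⁵ × sin 78° = 1.43×10⁻⁴ s⁻¹
Pressure gradient: |∂P/∂n| = 300 Pa / 470000 m = 6.38×10⁻⁴ Pa/m
Geostrophic balance (pressure-gradient force = Coriolis force):
V_g = (1/(fρ)) |∂P/∂n| = 6.38×10⁻⁴ / (1.43×10⁻⁴ × 0.886) = 5.05 m/s
Converting: 5.05 m/s × 3.6 = 18.2 km/h

18.2 km/h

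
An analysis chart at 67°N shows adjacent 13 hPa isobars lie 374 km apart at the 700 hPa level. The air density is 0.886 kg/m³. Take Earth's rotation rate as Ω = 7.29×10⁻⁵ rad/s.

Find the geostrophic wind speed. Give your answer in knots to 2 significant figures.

57 knots

Coriolis parameter at 67°N:
f = 2Ω sin φ = 2 × 7.29×10⁻⁵ × sin 67° = 1.34×10⁻⁴ s⁻¹
Pressure gradient: |∂P/∂n| = 1300 Pa / 374000 m = 3.48×10⁻³ Pa/m
Geostrophic balance (pressure-gradient force = Coriolis force):
V_g = (1/(fρ)) |∂P/∂n| = 3.48×10⁻³ / (1.34×10⁻⁴ × 0.886) = 29.2 m/s
Converting: 29.2 m/s × 1.944 = 57 knots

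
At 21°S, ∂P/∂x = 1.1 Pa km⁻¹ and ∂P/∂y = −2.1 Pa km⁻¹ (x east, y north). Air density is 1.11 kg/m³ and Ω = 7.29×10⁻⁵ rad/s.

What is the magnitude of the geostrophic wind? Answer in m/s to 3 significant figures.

40.9 m/s

Coriolis parameter at 21°S:
f = 2Ω sin φ = 2 × 7.29×10⁻⁵ × sin 21° = 5.23×10⁻⁵ s⁻¹
In the Southern Hemisphere f is negative: f = −5.23×10⁻⁵ s⁻¹.
Component geostrophic relations (x east, y north):
u_g = −(1/(fρ)) ∂P/∂y,  v_g = (1/(fρ)) ∂P/∂x
u_g = −(−2.1×10⁻³)/(−5.23×10⁻⁵ × 1.11) = −36.2 m/s;  v_g = (1.1×10⁻³)/(−5.23×10⁻⁵ × 1.11) = −19.0 m/s
|V_g| = √(u_g² + v_g²) = 40.9 m/s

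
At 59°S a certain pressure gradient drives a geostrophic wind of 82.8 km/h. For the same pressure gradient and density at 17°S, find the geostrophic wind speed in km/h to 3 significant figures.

243 km/h

With the same pressure gradient and density, V_g ∝ 1/f ∝ 1/sin φ.
V₂ = V₁ · sin φ₁ / sin φ₂ = 82.8 × sin 59° / sin 17°
V₂ = 82.8 × 0.8572/0.2924 = 243 km/h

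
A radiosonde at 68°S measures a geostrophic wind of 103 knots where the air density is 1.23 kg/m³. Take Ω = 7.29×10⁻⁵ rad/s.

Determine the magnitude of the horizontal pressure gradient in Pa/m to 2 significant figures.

8.8×10⁻³ Pa/m

Coriolis parameter at 68°S:
f = 2Ω sin φ = 2 × 7.29×10⁻⁵ × sin 68° = 1.35×10⁻⁴ s⁻¹
Wind speed in SI: 103 knots = 53.0 m/s
Geostrophic balance rearranged: |∂P/∂n| = f ρ V_g
|∂P/∂n| = 1.35×10⁻⁴ × 1.23 × 53.0 = 8.81×10⁻³ Pa/m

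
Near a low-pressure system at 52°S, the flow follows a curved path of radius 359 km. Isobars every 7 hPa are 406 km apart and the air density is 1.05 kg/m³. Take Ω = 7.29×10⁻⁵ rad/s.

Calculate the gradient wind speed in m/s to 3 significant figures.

Coriolis parameter at 52°S:
f = 2Ω sin φ = 2 × 7.29×10⁻⁵ × sin 52° = 1.15×10⁻⁴ s⁻¹
Pressure gradient: |∂P/∂n| = 700 Pa / 406000 m = 1.72×10⁻³ Pa/m
Geostrophic speed: V_g = |∂P/∂n|/(fρ) = 1.72×10⁻³/(1.15×10⁻⁴ × 1.05) = 14.3 m/s
Around a low, centrifugal force acts outward with Coriolis, so pressure-gradient force balances both:
(1/ρ)|∂P/∂n| = fV + V²/R  →  V² + fR·V − fR·V_g = 0
With fR = 1.15×10⁻⁴ × 359×10³ m = 41.2 m/s:
V = [−fR + √((fR)² + 4 fR V_g)]/2 = [−41.2 + √(41.2² + 4×41.2×14.3)]/2 = 11.2 m/s
Subgeostrophic (V < V_g = 14.3 m/s), as expected around a low.

11.2 m/s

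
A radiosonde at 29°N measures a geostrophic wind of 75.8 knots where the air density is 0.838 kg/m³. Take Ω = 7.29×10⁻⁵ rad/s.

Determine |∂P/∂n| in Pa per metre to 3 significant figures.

2.31×10⁻³ Pa/m

Coriolis parameter at 29°N:
f = 2Ω sin φ = 2 × 7.29×10⁻⁵ × sin 29° = 7.07×10⁻⁵ s⁻¹
Wind speed in SI: 75.8 knots = 39.0 m/s
Geostrophic balance rearranged: |∂P/∂n| = f ρ V_g
|∂P/∂n| = 7.07×10⁻⁵ × 0.838 × 39.0 = 2.31×10⁻³ Pa/m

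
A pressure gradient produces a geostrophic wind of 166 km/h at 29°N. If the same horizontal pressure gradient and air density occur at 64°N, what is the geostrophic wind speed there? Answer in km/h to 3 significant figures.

With the same pressure gradient and density, V_g ∝ 1/f ∝ 1/sin φ.
V₂ = V₁ · sin φ₁ / sin φ₂ = 166 × sin 29° / sin 64°
V₂ = 166 × 0.4848/0.8988 = 89.5 km/h

89.5 km/h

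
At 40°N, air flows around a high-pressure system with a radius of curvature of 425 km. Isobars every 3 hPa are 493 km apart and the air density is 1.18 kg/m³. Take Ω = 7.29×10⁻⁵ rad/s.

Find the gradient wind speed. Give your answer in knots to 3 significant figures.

Coriolis parameter at 40°N:
f = 2Ω sin φ = 2 × 7.29×10⁻⁵ × sin 40° = 9.37×10⁻⁵ s⁻¹
Pressure gradient: |∂P/∂n| = 300 Pa / 493000 m = 6.09×10⁻⁴ Pa/m
Geostrophic speed: V_g = |∂P/∂n|/(fρ) = 6.09×10⁻⁴/(9.37×10⁻⁵ × 1.18) = 5.50 m/s
Around a high, pressure-gradient force acts outward with centrifugal, so Coriolis balances both:
fV = (1/ρ)|∂P/∂n| + V²/R  →  V² − fR·V + fR·V_g = 0
With fR = 9.37×10⁻⁵ × 425×10³ m = 39.8 m/s:
V = [fR − √((fR)² − 4 fR V_g)]/2 = [39.8 − √(39.8² − 4×39.8×5.5)]/2 = 6.59 m/s
Supergeostrophic (V > V_g = 5.5 m/s), as expected around a high.
Converting: 6.59 m/s × 1.944 = 12.8 knots

12.8 knots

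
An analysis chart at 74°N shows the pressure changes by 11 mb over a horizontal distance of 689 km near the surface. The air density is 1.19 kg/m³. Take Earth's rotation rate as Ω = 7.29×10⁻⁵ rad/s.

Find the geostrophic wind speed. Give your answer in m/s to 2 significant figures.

Coriolis parameter at 74°N:
f = 2Ω sin φ = 2 × 7.29×10⁻⁵ × sin 74° = 1.40×10⁻⁴ s⁻¹
Pressure gradient: |∂P/∂n| = 1100 Pa / 689000 m = 1.60×10⁻³ Pa/m
Geostrophic balance (pressure-gradient force = Coriolis force):
V_g = (1/(fρ)) |∂P/∂n| = 1.60×10⁻³ / (1.40×10⁻⁴ × 1.19) = 9.57 m/s

9.6 m/s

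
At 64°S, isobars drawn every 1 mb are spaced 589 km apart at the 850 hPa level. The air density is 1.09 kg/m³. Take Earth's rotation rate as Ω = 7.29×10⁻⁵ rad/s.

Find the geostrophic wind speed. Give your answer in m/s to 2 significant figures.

1.2 m/s

Coriolis parameter at 64°S:
f = 2Ω sin φ = 2 × 7.29×10⁻⁵ × sin 64° = 1.31×10⁻⁴ s⁻¹
Pressure gradient: |∂P/∂n| = 100 Pa / 589000 m = 1.70×10⁻⁴ Pa/m
Geostrophic balance (pressure-gradient force = Coriolis force):
V_g = (1/(fρ)) |∂P/∂n| = 1.70×10⁻⁴ / (1.31×10⁻⁴ × 1.09) = 1.19 m/s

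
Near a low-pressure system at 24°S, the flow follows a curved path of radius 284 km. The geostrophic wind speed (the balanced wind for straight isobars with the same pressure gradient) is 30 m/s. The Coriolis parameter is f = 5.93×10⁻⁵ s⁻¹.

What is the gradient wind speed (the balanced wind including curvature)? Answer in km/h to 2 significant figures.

56 km/h

Around a low, centrifugal force acts outward with Coriolis, so pressure-gradient force balances both:
(1/ρ)|∂P/∂n| = fV + V²/R  →  V² + fR·V − fR·V_g = 0
With fR = 5.93×10⁻⁵ × 284×10³ m = 16.8 m/s:
V = [−fR + √((fR)² + 4 fR V_g)]/2 = [−16.8 + √(16.8² + 4×16.8×30)]/2 = 15.6 m/s
Subgeostrophic (V < V_g = 30 m/s), as expected around a low.
Converting: 15.6 m/s × 3.6 = 56 km/h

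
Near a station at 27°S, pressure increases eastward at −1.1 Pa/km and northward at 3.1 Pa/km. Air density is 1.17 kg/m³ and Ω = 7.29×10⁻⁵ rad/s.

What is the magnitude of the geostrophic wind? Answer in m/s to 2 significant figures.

Coriolis parameter at 27°S:
f = 2Ω sin φ = 2 × 7.29×10⁻⁵ × sin 27° = 6.62×10⁻⁵ s⁻¹
In the Southern Hemisphere f is negative: f = −6.62×10⁻⁵ s⁻¹.
Component geostrophic relations (x east, y north):
u_g = −(1/(fρ)) ∂P/∂y,  v_g = (1/(fρ)) ∂P/∂x
u_g = −(3.1×10⁻³)/(−6.62×10⁻⁵ × 1.17) = 40.0 m/s;  v_g = (−1.1×10⁻³)/(−6.62×10⁻⁵ × 1.17) = 14.2 m/s
|V_g| = √(u_g² + v_g²) = 42.5 m/s

42 m/s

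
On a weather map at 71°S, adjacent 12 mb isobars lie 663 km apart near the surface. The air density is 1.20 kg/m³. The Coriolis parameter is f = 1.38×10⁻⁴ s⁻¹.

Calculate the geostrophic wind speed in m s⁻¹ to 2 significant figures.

11 m s⁻¹

Pressure gradient: |∂P/∂n| = 1200 Pa / 663000 m = 1.81×10⁻³ Pa/m
Geostrophic balance (pressure-gradient force = Coriolis force):
V_g = (1/(fρ)) |∂P/∂n| = 1.81×10⁻³ / (1.38×10⁻⁴ × 1.20) = 10.9 m/s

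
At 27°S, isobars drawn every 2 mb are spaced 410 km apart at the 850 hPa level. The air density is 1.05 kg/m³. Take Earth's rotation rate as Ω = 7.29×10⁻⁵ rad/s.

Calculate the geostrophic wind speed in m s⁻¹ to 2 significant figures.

Coriolis parameter at 27°S:
f = 2Ω sin φ = 2 × 7.29×10⁻⁵ × sin 27° = 6.62×10⁻⁵ s⁻¹
Pressure gradient: |∂P/∂n| = 200 Pa / 410000 m = 4.88×10⁻⁴ Pa/m
Geostrophic balance (pressure-gradient force = Coriolis force):
V_g = (1/(fρ)) |∂P/∂n| = 4.88×10⁻⁴ / (6.62×10⁻⁵ × 1.05) = 7.02 m/s

7.0 m s⁻¹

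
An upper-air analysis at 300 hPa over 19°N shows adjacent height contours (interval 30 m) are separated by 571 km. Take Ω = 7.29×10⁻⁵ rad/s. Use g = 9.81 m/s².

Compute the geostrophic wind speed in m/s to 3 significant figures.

Coriolis parameter at 19°N:
f = 2Ω sin φ = 2 × 7.29×10⁻⁵ × sin 19° = 4.75×10⁻⁵ s⁻¹
Height gradient: |∂Z/∂n| = 30 m / 571000 m = 5.25×10⁻⁵
On a pressure surface, geostrophic balance gives V_g = (g/f)|∂Z/∂n|:
V_g = 9.81 × 5.25×10⁻⁵ / 4.75×10⁻⁵ = 10.9 m/s

10.9 m/s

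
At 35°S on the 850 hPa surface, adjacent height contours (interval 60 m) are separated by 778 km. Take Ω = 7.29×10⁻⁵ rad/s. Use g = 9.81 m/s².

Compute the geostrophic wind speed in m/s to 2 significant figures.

9.0 m/s

Coriolis parameter at 35°S:
f = 2Ω sin φ = 2 × 7.29×10⁻⁵ × sin 35° = 8.36×10⁻⁵ s⁻¹
Height gradient: |∂Z/∂n| = 60 m / 778000 m = 7.71×10⁻⁵
On a pressure surface, geostrophic balance gives V_g = (g/f)|∂Z/∂n|:
V_g = 9.81 × 7.71×10⁻⁵ / 8.36×10⁻⁵ = 9.05 m/s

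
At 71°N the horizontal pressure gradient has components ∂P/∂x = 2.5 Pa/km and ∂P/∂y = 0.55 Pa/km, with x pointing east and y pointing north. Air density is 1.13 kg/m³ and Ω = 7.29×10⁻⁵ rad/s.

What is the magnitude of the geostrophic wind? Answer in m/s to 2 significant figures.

16 m/s

Coriolis parameter at 71°N:
f = 2Ω sin φ = 2 × 7.29×10⁻⁵ × sin 71° = 1.38×10⁻⁴ s⁻¹
Component geostrophic relations (x east, y north):
u_g = −(1/(fρ)) ∂P/∂y,  v_g = (1/(fρ)) ∂P/∂x
u_g = −(0.55×10⁻³)/(1.38×10⁻⁴ × 1.13) = −3.53 m/s;  v_g = (2.5×10⁻³)/(1.38×10⁻⁴ × 1.13) = 16.0 m/s
|V_g| = √(u_g² + v_g²) = 16.4 m/s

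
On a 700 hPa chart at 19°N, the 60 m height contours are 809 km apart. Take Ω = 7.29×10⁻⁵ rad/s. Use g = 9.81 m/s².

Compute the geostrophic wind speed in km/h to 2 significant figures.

Coriolis parameter at 19°N:
f = 2Ω sin φ = 2 × 7.29×10⁻⁵ × sin 19° = 4.75×10⁻⁵ s⁻¹
Height gradient: |∂Z/∂n| = 60 m / 809000 m = 7.42×10⁻⁵
On a pressure surface, geostrophic balance gives V_g = (g/f)|∂Z/∂n|:
V_g = 9.81 × 7.42×10⁻⁵ / 4.75×10⁻⁵ = 15.3 m/s
Converting: 15.3 m/s × 3.6 = 55 km/h

55 km/h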